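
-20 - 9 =-29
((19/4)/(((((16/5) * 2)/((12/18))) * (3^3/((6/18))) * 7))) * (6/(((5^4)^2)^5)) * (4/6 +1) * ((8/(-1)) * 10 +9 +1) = -19/282889232039451599121093750000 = -0.00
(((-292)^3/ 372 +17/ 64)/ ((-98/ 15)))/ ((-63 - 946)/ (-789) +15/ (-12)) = 1571497957515/ 4423328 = 355275.02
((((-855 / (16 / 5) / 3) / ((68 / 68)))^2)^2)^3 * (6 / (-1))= -210329227549452722311198711395263671875 / 140737488355328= -1494479047532967700186637.00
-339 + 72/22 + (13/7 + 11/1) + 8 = -24245/77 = -314.87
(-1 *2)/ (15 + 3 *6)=-2/ 33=-0.06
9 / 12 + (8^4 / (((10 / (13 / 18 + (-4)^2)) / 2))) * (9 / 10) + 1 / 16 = 4931909 / 400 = 12329.77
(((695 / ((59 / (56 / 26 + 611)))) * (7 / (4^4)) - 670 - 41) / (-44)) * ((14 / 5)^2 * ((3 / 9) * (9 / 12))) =4940540493 / 215987200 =22.87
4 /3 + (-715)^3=-1096577621 /3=-365525873.67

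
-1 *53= -53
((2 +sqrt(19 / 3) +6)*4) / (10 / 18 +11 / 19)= 114*sqrt(57) / 97 +2736 / 97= 37.08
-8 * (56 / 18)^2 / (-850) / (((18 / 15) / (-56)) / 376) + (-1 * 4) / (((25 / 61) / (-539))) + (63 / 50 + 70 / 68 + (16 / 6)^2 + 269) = 81393074 / 20655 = 3940.60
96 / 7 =13.71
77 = 77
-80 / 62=-40 / 31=-1.29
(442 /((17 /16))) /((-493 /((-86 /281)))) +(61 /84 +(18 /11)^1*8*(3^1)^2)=15207269179 /128004492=118.80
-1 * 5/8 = -5/8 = -0.62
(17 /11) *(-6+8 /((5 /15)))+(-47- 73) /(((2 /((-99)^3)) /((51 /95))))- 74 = 6532043216 /209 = 31253795.29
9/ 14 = 0.64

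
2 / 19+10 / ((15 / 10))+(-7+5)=4.77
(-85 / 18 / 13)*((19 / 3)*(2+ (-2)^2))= -1615 / 117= -13.80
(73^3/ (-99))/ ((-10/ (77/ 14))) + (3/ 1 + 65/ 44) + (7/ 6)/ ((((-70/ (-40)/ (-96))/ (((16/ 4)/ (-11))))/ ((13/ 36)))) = 1076173/ 495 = 2174.09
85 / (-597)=-85 / 597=-0.14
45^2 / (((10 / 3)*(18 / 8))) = 270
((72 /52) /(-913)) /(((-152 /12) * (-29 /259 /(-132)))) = 83916 /594529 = 0.14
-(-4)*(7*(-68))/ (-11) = 1904/ 11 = 173.09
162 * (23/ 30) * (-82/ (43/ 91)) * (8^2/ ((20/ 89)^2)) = -146820550968/ 5375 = -27315451.34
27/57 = 9/19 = 0.47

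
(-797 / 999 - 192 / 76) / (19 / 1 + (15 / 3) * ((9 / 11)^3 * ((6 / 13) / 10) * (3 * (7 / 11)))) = -12009060635 / 69513243174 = -0.17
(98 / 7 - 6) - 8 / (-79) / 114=36028 / 4503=8.00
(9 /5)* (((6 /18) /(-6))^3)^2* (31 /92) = 31 /1738402560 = 0.00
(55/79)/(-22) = -5/158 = -0.03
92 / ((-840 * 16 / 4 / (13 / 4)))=-299 / 3360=-0.09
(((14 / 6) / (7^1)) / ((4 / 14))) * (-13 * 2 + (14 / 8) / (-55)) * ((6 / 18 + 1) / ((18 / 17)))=-227171 / 5940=-38.24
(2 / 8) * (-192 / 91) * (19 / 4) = -228 / 91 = -2.51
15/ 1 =15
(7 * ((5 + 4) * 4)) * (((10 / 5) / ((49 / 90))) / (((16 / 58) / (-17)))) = -399330 / 7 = -57047.14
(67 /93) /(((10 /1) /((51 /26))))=1139 /8060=0.14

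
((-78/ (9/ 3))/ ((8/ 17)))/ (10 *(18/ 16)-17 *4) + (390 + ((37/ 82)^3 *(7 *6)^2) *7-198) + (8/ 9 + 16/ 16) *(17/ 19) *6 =1337.50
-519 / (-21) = 173 / 7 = 24.71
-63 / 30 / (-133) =3 / 190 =0.02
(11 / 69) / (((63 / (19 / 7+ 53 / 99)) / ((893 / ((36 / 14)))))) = 1005518 / 352107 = 2.86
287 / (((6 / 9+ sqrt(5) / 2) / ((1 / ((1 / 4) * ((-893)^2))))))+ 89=20664 * sqrt(5) / 23126021+ 2058188317 / 23126021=89.00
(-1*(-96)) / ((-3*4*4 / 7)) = -14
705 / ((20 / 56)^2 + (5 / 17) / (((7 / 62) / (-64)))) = -469812 / 111019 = -4.23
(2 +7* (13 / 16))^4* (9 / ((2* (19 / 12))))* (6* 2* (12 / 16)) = 55619453763 / 622592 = 89335.32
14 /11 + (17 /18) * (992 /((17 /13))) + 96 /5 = 364774 /495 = 736.92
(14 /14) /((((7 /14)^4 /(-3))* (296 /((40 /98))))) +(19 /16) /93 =-144113 /2697744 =-0.05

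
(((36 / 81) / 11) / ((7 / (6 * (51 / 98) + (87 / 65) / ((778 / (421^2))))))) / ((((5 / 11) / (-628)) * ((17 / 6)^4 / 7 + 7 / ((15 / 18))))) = -138056311412352 / 989473378985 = -139.53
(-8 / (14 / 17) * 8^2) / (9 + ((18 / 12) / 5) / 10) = -435200 / 6321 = -68.85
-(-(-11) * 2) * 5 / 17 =-110 / 17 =-6.47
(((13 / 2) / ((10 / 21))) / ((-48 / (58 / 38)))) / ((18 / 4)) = -2639 / 27360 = -0.10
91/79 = 1.15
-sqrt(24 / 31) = -2*sqrt(186) / 31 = -0.88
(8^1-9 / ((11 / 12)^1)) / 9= -20 / 99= -0.20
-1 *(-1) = 1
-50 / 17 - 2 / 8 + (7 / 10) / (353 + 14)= -397957 / 124780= -3.19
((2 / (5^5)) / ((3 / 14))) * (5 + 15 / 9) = 112 / 5625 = 0.02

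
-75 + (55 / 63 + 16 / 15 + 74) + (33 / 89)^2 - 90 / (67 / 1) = -44487733 / 167172705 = -0.27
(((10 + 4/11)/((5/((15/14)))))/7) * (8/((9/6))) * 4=3648/539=6.77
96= 96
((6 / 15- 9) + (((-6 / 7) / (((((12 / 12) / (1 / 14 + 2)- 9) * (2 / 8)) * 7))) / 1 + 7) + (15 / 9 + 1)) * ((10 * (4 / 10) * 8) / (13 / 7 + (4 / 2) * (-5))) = -6530816 / 1478295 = -4.42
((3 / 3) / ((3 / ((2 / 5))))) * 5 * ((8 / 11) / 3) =0.16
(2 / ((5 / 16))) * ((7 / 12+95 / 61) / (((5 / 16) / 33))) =2206336 / 1525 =1446.78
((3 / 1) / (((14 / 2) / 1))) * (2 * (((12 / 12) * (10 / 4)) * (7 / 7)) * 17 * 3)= 765 / 7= 109.29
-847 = -847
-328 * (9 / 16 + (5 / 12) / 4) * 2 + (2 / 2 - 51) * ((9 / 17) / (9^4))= -5419922 / 12393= -437.34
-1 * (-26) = 26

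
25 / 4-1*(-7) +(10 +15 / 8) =201 / 8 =25.12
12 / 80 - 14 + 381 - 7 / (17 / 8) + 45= 139011 / 340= 408.86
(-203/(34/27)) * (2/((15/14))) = -25578/85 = -300.92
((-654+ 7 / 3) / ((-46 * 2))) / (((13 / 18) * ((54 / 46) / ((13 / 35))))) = 391 / 126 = 3.10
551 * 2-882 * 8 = -5954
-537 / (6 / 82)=-7339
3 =3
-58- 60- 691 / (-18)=-1433 / 18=-79.61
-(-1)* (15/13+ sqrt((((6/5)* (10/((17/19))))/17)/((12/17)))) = sqrt(323)/17+ 15/13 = 2.21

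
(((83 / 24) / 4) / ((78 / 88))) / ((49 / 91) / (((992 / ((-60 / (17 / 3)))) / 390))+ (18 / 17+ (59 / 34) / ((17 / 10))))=-8179567 / 1357434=-6.03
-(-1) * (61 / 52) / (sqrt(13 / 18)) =183 * sqrt(26) / 676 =1.38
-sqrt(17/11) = -sqrt(187)/11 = -1.24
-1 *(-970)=970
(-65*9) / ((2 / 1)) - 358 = -1301 / 2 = -650.50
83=83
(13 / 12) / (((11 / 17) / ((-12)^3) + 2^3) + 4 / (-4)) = 2448 / 15817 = 0.15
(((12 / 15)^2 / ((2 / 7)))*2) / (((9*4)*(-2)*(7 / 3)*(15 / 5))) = -0.01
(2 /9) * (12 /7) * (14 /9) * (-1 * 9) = -16 /3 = -5.33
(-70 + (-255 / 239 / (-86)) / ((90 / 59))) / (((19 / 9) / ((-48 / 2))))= 155370186 / 195263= 795.70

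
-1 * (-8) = 8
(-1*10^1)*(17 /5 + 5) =-84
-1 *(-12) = 12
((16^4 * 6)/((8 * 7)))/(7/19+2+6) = 311296/371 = 839.07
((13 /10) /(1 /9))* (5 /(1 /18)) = 1053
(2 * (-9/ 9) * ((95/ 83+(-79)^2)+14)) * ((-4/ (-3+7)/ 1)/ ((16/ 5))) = 649075/ 166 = 3910.09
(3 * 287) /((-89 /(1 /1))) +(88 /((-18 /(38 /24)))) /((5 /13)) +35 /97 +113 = 97386284 /1165455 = 83.56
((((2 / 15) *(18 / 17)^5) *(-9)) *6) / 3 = -22674816 / 7099285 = -3.19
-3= -3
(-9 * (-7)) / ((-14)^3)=-9 / 392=-0.02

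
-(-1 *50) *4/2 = 100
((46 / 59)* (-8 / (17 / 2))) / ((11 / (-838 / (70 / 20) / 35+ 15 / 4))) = 557336 / 2703085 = 0.21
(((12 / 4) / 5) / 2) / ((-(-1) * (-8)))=-3 / 80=-0.04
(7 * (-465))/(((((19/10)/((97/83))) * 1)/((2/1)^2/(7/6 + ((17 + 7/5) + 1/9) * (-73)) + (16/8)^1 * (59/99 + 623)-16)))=-2226824964916400/903379719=-2464993.31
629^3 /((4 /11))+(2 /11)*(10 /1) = 30111840949 /44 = 684360021.57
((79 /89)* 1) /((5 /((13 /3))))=1027 /1335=0.77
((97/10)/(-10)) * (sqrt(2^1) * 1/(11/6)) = -291 * sqrt(2)/550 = -0.75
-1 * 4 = -4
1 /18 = 0.06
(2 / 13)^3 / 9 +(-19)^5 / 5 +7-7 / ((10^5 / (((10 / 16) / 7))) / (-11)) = -1566694829606497 / 3163680000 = -495212.80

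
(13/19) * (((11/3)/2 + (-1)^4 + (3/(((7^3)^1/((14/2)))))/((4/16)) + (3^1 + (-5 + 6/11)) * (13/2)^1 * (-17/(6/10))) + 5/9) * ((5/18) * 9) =171223975/368676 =464.43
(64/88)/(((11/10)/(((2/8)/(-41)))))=-20/4961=-0.00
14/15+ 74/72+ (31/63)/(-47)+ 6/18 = 135257/59220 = 2.28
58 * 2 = 116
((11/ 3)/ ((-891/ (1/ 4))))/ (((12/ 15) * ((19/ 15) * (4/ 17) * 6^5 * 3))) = -425/ 2297714688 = -0.00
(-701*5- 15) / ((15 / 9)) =-2112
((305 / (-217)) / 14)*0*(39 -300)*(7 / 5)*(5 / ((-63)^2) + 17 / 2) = 0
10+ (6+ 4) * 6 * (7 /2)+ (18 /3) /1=226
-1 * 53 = -53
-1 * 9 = -9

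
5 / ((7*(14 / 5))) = 25 / 98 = 0.26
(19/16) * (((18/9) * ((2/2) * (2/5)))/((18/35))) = 1.85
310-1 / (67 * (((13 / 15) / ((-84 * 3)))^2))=-10778270 / 11323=-951.89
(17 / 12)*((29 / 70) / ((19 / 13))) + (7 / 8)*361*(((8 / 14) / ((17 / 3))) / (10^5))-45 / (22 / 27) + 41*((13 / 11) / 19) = -780081131713 / 14922600000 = -52.28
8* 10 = 80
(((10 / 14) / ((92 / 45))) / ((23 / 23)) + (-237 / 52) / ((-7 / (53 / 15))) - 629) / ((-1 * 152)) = 13109507 / 3181360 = 4.12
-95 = -95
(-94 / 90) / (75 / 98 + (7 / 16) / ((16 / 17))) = -589568 / 694395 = -0.85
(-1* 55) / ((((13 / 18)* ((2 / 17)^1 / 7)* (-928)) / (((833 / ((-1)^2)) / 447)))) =16355955 / 1797536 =9.10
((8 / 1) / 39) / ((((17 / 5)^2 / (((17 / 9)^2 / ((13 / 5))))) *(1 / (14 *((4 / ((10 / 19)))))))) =106400 / 41067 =2.59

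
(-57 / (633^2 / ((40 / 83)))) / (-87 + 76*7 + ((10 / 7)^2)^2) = -364952 / 2391069802281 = -0.00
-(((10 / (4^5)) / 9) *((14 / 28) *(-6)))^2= -25 / 2359296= -0.00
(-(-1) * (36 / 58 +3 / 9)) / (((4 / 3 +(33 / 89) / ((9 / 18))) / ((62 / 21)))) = 1.36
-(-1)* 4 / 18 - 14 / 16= -47 / 72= -0.65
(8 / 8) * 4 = 4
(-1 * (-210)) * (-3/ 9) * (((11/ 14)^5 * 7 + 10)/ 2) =-4646855/ 10976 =-423.37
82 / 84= 41 / 42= 0.98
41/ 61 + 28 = 1749/ 61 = 28.67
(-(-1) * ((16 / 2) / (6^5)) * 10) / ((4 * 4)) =5 / 7776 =0.00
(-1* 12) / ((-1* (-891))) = -4 / 297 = -0.01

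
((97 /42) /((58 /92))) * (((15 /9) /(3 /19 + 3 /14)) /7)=423890 /180873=2.34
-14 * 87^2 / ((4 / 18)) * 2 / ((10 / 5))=-476847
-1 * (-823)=823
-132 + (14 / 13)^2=-22112 / 169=-130.84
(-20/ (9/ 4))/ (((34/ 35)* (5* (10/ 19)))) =-532/ 153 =-3.48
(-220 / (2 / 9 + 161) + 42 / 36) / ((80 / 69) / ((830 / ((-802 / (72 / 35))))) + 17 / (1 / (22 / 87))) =-858483027 / 16285048928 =-0.05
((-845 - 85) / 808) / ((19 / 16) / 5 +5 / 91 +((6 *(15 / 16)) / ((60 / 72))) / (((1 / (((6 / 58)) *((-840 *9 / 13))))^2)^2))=-1315062486929100 / 101014885508546552549353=-0.00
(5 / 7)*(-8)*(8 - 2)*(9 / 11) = -2160 / 77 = -28.05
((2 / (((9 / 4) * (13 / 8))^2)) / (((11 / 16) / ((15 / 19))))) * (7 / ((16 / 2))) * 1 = 143360 / 953667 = 0.15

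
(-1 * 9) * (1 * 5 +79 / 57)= -1092 / 19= -57.47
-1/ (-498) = 1/ 498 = 0.00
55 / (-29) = -55 / 29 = -1.90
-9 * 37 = -333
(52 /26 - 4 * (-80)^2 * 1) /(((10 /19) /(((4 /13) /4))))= -3741.25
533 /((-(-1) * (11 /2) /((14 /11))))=123.34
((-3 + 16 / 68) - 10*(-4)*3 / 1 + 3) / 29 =2044 / 493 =4.15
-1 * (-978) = 978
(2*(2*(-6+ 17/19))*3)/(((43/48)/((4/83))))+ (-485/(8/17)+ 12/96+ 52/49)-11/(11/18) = -6982633163/6645478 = -1050.73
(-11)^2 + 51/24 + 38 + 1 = 1297/8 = 162.12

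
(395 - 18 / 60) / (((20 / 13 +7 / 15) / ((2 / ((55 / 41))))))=6311253 / 21505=293.48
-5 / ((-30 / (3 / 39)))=1 / 78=0.01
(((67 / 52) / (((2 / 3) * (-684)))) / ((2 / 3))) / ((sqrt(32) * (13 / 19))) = -67 * sqrt(2) / 86528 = -0.00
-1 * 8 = -8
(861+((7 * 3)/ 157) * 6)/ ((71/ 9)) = 1217727/ 11147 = 109.24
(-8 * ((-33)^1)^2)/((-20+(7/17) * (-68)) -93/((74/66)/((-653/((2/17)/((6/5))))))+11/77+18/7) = -1410255/89423713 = -0.02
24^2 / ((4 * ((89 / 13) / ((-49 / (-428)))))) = 22932 / 9523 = 2.41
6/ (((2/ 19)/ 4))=228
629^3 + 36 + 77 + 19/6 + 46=1493150107/6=248858351.17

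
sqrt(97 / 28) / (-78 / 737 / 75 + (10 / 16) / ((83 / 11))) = 22.86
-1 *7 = -7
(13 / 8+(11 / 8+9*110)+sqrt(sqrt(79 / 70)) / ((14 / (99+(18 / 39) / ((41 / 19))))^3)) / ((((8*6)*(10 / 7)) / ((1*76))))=1507.15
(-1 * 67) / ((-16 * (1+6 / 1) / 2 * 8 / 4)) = 67 / 112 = 0.60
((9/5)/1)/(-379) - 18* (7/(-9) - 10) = 367621/1895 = 194.00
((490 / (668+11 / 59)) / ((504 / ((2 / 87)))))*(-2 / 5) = -413 / 30868209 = -0.00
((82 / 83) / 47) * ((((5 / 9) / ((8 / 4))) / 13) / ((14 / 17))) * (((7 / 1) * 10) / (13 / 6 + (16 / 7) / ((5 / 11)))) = 1219750 / 229882029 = 0.01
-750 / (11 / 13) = -9750 / 11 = -886.36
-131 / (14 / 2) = -131 / 7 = -18.71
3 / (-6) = -1 / 2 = -0.50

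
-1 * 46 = -46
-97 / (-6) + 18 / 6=115 / 6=19.17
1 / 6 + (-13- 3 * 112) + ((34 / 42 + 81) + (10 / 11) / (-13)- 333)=-3604163 / 6006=-600.09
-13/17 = -0.76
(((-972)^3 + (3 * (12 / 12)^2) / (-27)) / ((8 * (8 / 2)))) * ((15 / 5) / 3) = -8264970433 / 288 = -28697814.00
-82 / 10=-41 / 5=-8.20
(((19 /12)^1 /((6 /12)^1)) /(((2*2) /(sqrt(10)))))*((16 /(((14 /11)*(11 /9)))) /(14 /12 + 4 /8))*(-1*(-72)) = 12312*sqrt(10) /35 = 1112.40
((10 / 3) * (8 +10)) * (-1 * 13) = -780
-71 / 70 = -1.01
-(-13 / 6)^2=-169 / 36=-4.69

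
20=20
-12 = -12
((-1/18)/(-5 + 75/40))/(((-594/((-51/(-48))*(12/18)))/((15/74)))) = -17/3956040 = -0.00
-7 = -7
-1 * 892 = -892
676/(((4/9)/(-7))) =-10647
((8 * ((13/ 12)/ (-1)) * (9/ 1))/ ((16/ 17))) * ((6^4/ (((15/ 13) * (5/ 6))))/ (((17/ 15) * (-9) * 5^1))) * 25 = 54756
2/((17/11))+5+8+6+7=464/17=27.29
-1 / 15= -0.07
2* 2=4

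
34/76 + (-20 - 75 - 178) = -10357/38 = -272.55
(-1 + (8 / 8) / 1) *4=0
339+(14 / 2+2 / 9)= 3116 / 9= 346.22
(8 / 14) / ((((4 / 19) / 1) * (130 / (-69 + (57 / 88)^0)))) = -646 / 455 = -1.42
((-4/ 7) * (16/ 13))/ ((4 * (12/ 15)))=-20/ 91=-0.22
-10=-10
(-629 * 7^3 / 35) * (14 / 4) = -215747 / 10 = -21574.70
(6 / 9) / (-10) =-1 / 15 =-0.07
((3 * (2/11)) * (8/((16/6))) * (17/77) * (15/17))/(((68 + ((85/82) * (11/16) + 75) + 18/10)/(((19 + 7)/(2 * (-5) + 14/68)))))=-173971200/29915049857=-0.01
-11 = -11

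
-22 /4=-11 /2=-5.50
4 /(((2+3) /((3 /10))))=6 /25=0.24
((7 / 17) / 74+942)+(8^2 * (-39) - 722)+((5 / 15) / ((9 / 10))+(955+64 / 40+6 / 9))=-223896637 / 169830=-1318.36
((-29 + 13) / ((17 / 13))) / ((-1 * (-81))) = -208 / 1377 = -0.15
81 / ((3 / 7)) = 189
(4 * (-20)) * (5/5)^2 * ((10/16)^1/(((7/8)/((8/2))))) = -1600/7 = -228.57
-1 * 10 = -10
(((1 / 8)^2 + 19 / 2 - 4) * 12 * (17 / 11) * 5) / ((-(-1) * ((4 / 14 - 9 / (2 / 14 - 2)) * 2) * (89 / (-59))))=-33.03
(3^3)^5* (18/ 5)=258280326/ 5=51656065.20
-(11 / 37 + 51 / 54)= -827 / 666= -1.24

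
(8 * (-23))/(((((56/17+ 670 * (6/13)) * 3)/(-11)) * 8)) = 55913/207204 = 0.27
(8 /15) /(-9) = -8 /135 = -0.06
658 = 658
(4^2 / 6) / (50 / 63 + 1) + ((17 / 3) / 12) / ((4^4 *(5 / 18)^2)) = 1092489 / 723200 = 1.51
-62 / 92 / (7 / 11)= -341 / 322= -1.06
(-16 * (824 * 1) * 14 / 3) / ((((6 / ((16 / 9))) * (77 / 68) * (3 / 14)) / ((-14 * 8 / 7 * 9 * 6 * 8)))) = 51409584128 / 99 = 519288728.57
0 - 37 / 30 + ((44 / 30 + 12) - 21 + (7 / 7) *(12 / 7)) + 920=191719 / 210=912.95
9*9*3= 243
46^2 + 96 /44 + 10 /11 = 2119.09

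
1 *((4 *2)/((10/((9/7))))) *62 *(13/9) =92.11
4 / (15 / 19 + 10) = 76 / 205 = 0.37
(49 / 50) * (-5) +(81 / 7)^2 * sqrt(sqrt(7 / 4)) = -49 / 10 +6561 * sqrt(2) * 7^(1 / 4) / 98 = 149.10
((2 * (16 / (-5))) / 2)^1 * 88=-1408 / 5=-281.60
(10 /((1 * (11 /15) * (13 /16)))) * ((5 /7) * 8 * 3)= 287.71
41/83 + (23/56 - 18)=-79459/4648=-17.10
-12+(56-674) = -630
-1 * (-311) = 311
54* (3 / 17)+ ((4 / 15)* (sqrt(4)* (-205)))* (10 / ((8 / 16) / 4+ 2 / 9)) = -266838 / 85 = -3139.27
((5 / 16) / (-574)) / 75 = -1 / 137760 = -0.00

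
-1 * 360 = -360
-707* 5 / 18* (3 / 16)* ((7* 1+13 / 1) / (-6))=17675 / 144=122.74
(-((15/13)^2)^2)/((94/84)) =-1.58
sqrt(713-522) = sqrt(191) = 13.82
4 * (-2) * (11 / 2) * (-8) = 352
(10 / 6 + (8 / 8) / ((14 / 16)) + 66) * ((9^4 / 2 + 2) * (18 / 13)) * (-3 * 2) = -13135050 / 7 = -1876435.71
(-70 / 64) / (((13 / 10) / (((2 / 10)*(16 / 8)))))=-0.34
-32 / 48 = -2 / 3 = -0.67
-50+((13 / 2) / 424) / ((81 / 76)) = -858353 / 17172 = -49.99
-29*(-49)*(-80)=-113680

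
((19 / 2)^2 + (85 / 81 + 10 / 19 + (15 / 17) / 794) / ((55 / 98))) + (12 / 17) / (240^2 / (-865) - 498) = 692330939002655 / 7439751808236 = 93.06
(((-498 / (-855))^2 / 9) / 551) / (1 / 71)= 1956476 / 402794775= 0.00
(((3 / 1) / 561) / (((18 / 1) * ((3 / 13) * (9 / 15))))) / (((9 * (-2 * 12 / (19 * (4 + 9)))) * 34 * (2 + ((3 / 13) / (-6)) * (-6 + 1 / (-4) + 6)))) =-0.00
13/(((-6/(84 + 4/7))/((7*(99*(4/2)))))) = -253968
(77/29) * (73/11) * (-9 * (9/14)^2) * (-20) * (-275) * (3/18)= -60076.66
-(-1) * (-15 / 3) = -5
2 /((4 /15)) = 15 /2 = 7.50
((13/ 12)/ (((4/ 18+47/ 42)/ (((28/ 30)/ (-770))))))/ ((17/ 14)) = -49/ 60775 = -0.00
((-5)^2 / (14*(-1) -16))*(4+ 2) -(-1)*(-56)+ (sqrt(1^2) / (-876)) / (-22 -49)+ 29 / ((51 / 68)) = -1389043 / 62196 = -22.33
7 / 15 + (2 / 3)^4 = 269 / 405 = 0.66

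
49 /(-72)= -49 /72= -0.68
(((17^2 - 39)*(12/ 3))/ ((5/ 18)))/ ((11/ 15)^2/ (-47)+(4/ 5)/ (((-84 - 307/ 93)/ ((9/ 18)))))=-309090330000/ 1375789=-224664.05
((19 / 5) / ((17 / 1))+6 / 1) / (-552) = -23 / 2040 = -0.01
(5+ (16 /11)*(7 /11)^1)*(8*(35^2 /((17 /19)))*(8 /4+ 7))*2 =2403097200 /2057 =1168253.38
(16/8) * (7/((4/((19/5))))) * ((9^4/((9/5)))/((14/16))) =55404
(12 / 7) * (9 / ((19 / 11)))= 8.93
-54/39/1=-18/13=-1.38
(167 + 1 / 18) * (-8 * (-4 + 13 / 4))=3007 / 3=1002.33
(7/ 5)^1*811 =1135.40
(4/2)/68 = 1/34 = 0.03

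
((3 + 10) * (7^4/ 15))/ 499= 4.17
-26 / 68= -13 / 34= -0.38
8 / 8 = 1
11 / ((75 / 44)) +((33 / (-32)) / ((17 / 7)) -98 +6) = -3507629 / 40800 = -85.97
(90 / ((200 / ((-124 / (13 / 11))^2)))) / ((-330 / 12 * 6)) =-126852 / 4225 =-30.02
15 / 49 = 0.31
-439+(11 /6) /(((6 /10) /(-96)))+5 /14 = -30743 /42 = -731.98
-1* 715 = -715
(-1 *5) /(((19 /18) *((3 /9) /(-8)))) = 2160 /19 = 113.68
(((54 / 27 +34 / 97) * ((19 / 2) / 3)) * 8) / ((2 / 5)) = 14440 / 97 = 148.87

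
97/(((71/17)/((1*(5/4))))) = 8245/284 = 29.03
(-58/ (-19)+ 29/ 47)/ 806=3277/ 719758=0.00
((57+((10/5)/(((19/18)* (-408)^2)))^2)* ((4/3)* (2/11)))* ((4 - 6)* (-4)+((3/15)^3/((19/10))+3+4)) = 3135627518563031/15123782229600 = 207.33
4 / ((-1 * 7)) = -0.57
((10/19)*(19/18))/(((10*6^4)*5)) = 1/116640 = 0.00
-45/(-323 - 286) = 15/203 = 0.07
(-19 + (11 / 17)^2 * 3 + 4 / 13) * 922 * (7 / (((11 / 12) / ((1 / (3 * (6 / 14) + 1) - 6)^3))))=111769829667153 / 5289856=21129087.38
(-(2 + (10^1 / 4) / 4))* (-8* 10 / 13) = 210 / 13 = 16.15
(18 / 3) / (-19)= -6 / 19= -0.32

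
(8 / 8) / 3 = 1 / 3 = 0.33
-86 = -86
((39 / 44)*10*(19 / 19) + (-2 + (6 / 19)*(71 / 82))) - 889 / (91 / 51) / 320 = 198913787 / 35647040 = 5.58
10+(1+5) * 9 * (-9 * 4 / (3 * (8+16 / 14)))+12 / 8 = -475 / 8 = -59.38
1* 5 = 5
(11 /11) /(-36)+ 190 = 189.97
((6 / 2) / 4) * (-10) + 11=7 / 2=3.50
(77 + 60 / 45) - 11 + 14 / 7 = 208 / 3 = 69.33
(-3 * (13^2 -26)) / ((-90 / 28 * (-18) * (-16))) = 1001 / 2160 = 0.46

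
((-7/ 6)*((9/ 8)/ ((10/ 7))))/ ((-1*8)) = 147/ 1280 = 0.11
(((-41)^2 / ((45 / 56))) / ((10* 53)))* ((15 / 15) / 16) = 11767 / 47700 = 0.25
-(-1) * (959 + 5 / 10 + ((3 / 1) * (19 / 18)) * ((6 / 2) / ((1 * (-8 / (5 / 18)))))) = 276241 / 288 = 959.17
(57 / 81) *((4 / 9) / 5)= 76 / 1215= 0.06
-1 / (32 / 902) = -451 / 16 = -28.19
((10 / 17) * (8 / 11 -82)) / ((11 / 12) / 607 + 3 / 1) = -65118960 / 4088381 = -15.93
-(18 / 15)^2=-36 / 25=-1.44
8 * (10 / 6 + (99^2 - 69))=233608 / 3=77869.33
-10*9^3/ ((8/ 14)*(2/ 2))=-25515/ 2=-12757.50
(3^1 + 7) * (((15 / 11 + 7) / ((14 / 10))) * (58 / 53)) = 266800 / 4081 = 65.38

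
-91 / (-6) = 15.17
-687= -687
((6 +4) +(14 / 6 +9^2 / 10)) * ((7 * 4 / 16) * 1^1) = 4291 / 120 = 35.76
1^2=1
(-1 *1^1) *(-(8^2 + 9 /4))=265 /4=66.25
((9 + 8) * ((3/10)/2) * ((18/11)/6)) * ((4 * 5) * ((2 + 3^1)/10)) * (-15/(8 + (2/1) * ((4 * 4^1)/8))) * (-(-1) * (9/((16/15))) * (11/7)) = -103275/896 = -115.26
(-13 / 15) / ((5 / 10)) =-26 / 15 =-1.73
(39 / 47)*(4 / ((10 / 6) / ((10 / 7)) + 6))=936 / 2021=0.46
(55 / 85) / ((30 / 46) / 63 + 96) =5313 / 788341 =0.01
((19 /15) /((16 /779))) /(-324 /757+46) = 11204357 /8279520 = 1.35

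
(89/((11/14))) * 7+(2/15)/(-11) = 792.90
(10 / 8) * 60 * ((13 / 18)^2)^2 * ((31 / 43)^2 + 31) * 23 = 119638458875 / 8087526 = 14792.96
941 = 941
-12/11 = -1.09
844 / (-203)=-844 / 203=-4.16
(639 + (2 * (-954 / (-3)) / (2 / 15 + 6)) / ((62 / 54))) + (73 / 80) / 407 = 16931317169 / 23215280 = 729.32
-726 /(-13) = 55.85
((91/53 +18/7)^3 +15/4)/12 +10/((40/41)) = 41998931461/2451110928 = 17.13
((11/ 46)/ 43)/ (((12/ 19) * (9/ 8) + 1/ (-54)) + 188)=5643/ 191468422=0.00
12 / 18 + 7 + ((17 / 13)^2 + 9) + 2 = 10331 / 507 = 20.38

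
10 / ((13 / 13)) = 10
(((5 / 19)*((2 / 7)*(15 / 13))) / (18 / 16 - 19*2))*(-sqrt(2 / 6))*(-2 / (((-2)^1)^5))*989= 4945*sqrt(3) / 102011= 0.08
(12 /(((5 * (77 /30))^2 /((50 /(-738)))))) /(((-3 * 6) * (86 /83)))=8300 /31358481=0.00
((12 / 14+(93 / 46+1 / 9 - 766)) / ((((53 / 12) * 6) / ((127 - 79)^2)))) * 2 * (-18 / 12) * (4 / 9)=2264271872 / 25599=88451.58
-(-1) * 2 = 2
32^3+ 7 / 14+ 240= 66017 / 2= 33008.50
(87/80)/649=0.00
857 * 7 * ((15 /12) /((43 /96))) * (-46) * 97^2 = -311574142320 /43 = -7245910286.51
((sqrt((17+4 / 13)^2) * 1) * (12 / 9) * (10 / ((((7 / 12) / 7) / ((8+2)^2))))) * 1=3600000 / 13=276923.08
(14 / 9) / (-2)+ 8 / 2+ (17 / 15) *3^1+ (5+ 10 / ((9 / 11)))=1073 / 45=23.84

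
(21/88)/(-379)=-21/33352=-0.00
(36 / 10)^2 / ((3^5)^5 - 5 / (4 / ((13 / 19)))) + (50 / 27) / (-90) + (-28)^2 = 306687381126095851657 / 391193150979438225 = 783.98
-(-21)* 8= 168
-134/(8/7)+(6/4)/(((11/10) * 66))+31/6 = -162715/1452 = -112.06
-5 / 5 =-1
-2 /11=-0.18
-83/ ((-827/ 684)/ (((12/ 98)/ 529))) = 0.02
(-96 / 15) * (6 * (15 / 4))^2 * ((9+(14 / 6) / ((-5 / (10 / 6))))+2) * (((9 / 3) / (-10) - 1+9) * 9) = -2295216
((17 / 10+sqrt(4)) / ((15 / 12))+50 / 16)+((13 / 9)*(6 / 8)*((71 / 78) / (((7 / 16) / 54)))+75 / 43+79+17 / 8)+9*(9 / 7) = 6689421 / 30100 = 222.24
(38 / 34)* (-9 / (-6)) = 57 / 34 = 1.68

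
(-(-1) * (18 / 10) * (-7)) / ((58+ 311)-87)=-21 / 470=-0.04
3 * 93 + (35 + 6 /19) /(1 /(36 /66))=5667 /19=298.26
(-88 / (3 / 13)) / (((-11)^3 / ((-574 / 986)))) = -29848 / 178959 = -0.17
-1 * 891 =-891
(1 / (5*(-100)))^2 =1 / 250000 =0.00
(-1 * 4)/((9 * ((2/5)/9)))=-10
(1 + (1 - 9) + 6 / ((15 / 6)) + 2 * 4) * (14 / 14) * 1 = 17 / 5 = 3.40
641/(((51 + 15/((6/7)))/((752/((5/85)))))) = 16389088/137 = 119628.38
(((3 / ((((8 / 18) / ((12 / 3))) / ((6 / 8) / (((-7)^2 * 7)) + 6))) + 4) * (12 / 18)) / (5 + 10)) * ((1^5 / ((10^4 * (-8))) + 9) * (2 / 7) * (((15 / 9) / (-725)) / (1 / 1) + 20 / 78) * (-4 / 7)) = -2.76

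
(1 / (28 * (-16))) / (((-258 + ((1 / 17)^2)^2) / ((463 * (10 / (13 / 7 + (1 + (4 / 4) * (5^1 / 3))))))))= 116010669 / 13101437536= 0.01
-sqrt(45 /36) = -sqrt(5) /2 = -1.12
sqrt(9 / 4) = 3 / 2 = 1.50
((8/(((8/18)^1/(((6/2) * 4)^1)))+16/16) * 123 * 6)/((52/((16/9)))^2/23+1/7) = 412536096/96191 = 4288.72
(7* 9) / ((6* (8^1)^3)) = 21 / 1024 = 0.02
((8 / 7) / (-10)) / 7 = -4 / 245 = -0.02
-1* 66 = -66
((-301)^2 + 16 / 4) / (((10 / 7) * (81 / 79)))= 10020913 / 162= 61857.49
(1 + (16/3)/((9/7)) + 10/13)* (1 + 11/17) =58156/5967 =9.75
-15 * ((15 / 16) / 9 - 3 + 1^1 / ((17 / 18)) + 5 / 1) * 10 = -64525 / 136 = -474.45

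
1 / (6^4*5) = 1 / 6480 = 0.00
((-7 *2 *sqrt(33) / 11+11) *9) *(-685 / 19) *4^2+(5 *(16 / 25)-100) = -5434396 / 95+1380960 *sqrt(33) / 209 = -19247.18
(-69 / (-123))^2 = 529 / 1681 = 0.31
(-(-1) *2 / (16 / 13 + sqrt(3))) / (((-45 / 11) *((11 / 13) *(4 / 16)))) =21632 / 11295-17576 *sqrt(3) / 11295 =-0.78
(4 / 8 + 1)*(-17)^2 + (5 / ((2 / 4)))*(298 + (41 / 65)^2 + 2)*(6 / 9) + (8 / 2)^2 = 2452.15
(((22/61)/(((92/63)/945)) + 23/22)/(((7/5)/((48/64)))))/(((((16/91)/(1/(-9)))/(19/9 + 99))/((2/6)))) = -53501204575/20001168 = -2674.90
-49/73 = -0.67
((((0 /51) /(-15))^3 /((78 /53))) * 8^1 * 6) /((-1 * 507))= 0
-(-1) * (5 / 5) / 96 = 1 / 96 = 0.01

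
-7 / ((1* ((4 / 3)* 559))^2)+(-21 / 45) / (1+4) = -35002597 / 374977200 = -0.09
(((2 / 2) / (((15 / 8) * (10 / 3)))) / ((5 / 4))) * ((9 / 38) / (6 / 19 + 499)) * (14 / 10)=0.00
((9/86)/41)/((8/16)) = 9/1763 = 0.01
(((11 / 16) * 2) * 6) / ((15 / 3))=33 / 20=1.65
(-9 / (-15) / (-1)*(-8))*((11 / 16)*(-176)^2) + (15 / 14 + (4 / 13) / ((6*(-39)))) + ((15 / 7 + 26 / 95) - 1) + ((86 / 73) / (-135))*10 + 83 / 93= 1403912124629627 / 13733671770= 102224.09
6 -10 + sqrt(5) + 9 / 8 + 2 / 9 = -191 / 72 + sqrt(5) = -0.42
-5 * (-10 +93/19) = 485/19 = 25.53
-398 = -398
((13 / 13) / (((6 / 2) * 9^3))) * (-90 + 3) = -29 / 729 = -0.04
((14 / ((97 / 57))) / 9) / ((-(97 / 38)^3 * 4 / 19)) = -69330772 / 265587843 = -0.26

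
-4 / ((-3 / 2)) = 8 / 3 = 2.67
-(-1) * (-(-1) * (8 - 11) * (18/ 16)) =-27/ 8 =-3.38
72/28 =18/7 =2.57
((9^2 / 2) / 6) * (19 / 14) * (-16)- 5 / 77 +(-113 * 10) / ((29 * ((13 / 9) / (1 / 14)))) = -4312642 / 29029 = -148.56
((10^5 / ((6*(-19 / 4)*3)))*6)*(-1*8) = 56140.35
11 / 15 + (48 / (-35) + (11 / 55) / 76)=-0.64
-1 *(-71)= 71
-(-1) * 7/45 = 7/45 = 0.16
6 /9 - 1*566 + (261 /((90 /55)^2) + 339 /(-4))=-9947 /18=-552.61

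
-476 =-476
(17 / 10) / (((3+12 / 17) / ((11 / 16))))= 3179 / 10080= 0.32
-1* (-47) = 47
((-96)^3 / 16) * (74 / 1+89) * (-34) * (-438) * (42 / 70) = -80535173529.60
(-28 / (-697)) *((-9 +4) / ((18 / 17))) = -70 / 369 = -0.19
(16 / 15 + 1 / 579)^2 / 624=1062961 / 581084400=0.00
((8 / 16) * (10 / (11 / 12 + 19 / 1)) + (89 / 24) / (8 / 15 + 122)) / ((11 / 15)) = 14828925 / 38656816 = 0.38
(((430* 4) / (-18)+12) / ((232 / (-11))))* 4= 4136 / 261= 15.85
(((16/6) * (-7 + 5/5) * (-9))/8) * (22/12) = 33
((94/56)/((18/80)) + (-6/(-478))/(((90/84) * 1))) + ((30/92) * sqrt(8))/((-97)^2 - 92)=15 * sqrt(2)/214291 + 562532/75285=7.47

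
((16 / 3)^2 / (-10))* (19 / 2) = -1216 / 45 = -27.02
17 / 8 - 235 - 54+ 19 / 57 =-6877 / 24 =-286.54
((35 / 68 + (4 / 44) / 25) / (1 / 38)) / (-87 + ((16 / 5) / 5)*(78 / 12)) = -9693 / 40766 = -0.24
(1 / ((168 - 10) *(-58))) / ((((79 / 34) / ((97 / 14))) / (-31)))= 51119 / 5067692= 0.01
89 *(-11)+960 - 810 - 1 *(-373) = -456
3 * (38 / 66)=19 / 11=1.73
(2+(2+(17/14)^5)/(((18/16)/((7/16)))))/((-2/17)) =-29814923/921984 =-32.34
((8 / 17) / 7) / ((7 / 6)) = 48 / 833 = 0.06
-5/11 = -0.45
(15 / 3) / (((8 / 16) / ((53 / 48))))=265 / 24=11.04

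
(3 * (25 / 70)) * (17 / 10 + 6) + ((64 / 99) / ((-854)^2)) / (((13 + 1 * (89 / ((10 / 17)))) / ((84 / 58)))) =1351515875681 / 163820105988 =8.25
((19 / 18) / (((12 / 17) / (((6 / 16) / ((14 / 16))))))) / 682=323 / 343728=0.00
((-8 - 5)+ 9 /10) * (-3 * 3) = 1089 /10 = 108.90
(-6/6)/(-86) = 1/86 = 0.01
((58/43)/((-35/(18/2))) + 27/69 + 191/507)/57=7391738/1000338885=0.01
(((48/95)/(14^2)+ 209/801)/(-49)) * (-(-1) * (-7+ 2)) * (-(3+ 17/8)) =-40282787/292326552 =-0.14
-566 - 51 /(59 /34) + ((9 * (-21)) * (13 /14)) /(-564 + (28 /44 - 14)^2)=-1091294257 /1834310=-594.93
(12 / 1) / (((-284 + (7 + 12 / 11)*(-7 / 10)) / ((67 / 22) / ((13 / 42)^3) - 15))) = -84777720 / 23334337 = -3.63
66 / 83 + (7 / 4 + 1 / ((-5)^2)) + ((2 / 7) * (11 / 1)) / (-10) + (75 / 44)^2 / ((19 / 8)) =466734011 / 133571900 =3.49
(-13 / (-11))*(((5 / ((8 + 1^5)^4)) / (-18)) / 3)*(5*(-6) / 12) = 325 / 7794468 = 0.00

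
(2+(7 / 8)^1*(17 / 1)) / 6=45 / 16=2.81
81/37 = 2.19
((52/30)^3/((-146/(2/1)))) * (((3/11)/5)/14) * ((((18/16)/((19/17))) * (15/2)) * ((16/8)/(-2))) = 112047/53399500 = 0.00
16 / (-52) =-4 / 13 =-0.31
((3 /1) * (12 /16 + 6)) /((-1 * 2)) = -81 /8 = -10.12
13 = 13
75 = 75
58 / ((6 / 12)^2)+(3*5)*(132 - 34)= 1702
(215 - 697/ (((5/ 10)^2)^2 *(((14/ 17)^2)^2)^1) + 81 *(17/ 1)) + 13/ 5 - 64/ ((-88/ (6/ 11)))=-32902652712/ 1452605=-22650.79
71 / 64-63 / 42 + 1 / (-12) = -91 / 192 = -0.47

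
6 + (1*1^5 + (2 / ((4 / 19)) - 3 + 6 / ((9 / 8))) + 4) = 137 / 6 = 22.83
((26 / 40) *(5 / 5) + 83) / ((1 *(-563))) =-1673 / 11260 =-0.15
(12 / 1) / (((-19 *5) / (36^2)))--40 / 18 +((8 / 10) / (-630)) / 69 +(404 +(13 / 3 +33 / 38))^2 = 26251419098467 / 156926700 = 167284.59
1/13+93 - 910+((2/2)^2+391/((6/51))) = 65197/26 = 2507.58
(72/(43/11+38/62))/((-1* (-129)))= 1364/11051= 0.12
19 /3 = 6.33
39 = 39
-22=-22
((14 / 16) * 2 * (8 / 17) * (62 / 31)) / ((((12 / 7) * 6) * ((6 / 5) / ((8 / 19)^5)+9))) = 286720 / 178476183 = 0.00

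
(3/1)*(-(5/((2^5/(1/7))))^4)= -1875/2517630976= -0.00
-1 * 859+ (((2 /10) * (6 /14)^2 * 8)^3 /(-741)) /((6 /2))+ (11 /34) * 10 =-52844343210524 /61751018875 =-855.76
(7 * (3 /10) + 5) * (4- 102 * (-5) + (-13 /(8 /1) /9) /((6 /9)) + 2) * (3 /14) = 351521 /448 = 784.65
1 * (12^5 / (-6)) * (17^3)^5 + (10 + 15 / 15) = -118710408792215080567285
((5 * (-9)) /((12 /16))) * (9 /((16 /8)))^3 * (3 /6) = -10935 /4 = -2733.75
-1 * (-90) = 90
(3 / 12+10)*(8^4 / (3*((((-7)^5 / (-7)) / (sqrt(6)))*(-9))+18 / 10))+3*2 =23347024102 / 3891240657 - 2520089600*sqrt(6) / 3891240657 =4.41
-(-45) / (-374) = -45 / 374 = -0.12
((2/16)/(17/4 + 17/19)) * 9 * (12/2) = 513/391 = 1.31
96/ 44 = 24/ 11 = 2.18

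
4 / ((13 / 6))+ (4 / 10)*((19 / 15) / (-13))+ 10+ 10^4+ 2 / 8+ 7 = 39074323 / 3900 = 10019.06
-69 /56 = -1.23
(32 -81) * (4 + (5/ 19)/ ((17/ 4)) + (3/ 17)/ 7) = -64687/ 323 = -200.27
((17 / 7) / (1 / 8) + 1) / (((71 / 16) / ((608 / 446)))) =695552 / 110831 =6.28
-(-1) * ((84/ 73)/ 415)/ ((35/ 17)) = 204/ 151475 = 0.00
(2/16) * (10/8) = 5/32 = 0.16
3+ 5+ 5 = 13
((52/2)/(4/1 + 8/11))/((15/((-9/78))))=-0.04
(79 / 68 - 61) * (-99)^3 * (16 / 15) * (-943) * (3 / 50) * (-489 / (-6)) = -606865670504379 / 2125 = -285583844943.24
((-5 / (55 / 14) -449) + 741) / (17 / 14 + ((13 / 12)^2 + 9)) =247968 / 9713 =25.53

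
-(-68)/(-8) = -17/2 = -8.50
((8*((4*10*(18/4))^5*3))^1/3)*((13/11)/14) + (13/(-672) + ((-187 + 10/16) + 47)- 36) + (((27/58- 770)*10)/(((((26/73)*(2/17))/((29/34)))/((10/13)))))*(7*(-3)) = 22773741043094395/178464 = 127609719848.79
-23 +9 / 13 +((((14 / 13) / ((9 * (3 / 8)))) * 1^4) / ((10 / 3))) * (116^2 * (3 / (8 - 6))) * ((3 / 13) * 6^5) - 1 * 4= 3467131.05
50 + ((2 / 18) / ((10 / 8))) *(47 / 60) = 50.07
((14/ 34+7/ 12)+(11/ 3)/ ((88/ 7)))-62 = -8257/ 136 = -60.71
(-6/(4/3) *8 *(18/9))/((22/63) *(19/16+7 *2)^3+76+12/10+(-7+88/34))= -87736320/1579388837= -0.06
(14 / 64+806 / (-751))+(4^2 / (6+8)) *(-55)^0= 48511 / 168224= 0.29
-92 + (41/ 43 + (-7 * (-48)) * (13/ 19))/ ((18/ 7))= -32731/ 14706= -2.23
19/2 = 9.50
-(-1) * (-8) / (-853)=8 / 853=0.01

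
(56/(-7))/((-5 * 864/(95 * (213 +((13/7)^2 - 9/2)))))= 394649/10584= 37.29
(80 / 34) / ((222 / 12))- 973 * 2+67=-1878.87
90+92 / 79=91.16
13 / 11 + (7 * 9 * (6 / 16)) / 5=2599 / 440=5.91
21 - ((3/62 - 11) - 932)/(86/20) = 320308/1333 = 240.29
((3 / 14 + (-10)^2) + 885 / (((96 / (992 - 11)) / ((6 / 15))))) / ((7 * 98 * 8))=416377 / 614656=0.68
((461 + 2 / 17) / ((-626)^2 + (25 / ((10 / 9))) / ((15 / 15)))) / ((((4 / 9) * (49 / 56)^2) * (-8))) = -282204 / 652902901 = -0.00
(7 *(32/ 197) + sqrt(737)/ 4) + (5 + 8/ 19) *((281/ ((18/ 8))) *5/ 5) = sqrt(737)/ 4 + 22845388/ 33687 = 684.95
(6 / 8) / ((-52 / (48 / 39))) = -3 / 169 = -0.02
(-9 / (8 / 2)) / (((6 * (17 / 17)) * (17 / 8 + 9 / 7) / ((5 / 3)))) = -0.18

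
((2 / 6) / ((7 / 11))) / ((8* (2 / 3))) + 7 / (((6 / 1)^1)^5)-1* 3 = -157901 / 54432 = -2.90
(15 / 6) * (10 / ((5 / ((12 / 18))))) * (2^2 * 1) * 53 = 2120 / 3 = 706.67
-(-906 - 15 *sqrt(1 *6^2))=996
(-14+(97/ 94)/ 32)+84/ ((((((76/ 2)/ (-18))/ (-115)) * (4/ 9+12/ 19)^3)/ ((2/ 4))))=11599747395/ 6364928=1822.45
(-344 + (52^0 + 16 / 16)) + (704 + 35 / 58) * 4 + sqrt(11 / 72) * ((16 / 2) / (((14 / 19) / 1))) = 19 * sqrt(22) / 21 + 71816 / 29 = 2480.66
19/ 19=1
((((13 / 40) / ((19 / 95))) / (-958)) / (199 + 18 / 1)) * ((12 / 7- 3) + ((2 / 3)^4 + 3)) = -3523 / 235742724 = -0.00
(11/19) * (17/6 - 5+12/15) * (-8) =1804/285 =6.33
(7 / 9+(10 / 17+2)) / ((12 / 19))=9785 / 1836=5.33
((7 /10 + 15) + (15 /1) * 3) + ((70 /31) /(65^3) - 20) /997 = 206016523793 /3395133950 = 60.68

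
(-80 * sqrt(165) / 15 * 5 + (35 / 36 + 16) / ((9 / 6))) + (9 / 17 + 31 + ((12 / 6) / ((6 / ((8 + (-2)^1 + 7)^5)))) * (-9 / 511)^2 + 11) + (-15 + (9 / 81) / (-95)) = 1758820659173 / 22772362410-80 * sqrt(165) / 3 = -265.30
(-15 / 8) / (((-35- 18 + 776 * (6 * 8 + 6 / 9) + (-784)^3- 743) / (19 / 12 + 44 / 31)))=16755 / 1433995523968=0.00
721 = 721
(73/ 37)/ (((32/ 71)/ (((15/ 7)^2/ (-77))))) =-1166175/ 4467232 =-0.26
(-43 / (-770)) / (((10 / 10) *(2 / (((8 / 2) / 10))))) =43 / 3850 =0.01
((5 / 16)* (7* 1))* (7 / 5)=49 / 16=3.06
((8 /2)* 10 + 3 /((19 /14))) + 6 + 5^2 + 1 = 1410 /19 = 74.21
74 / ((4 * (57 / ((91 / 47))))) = 3367 / 5358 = 0.63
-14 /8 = -7 /4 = -1.75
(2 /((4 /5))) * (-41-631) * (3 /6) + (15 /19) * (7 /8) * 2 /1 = -63735 /76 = -838.62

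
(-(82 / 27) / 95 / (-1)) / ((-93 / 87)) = -0.03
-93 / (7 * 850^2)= -93 / 5057500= -0.00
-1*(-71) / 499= 71 / 499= 0.14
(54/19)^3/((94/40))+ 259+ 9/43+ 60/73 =273018682694/1011928847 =269.80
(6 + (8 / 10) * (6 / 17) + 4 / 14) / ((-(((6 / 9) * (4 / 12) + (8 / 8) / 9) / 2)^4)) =-5064768 / 595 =-8512.22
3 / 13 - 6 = -75 / 13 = -5.77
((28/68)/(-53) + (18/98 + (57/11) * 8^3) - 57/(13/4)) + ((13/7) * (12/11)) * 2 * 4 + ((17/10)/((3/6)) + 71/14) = 167959697513/63133070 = 2660.41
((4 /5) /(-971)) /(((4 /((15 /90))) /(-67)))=67 /29130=0.00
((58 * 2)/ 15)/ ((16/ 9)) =87/ 20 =4.35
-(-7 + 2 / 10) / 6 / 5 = 17 / 75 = 0.23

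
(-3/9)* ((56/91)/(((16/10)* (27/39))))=-5/27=-0.19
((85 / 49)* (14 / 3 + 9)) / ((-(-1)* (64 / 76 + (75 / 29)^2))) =55686815 / 17688657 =3.15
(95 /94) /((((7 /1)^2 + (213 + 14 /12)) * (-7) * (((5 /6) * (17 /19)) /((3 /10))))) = -9747 /44156735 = -0.00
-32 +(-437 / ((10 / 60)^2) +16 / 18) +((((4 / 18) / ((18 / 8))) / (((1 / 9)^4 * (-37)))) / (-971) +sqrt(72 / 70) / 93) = -5096885804 / 323343 +2 * sqrt(35) / 1085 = -15763.08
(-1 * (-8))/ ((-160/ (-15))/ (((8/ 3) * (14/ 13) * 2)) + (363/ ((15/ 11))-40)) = 140/ 3991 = 0.04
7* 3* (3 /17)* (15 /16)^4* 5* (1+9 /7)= 2278125 /69632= 32.72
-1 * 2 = -2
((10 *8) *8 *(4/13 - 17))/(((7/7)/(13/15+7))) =-3277568/39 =-84040.21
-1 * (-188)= 188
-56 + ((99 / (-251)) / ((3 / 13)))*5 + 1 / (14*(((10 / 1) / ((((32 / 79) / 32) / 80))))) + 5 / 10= -14223602149 / 222084800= -64.05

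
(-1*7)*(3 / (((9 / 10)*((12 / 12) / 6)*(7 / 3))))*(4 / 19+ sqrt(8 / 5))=-24*sqrt(10)-240 / 19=-88.53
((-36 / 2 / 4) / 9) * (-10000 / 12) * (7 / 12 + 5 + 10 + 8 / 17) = 6689.13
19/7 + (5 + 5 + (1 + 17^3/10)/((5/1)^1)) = 38911/350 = 111.17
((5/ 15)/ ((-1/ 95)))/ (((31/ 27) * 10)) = -171/ 62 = -2.76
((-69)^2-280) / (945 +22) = 4481 / 967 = 4.63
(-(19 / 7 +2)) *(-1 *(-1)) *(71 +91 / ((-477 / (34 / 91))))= -372163 / 1113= -334.38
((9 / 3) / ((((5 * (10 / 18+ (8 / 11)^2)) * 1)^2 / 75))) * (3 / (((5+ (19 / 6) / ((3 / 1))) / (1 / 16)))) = 288178803 / 1216231592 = 0.24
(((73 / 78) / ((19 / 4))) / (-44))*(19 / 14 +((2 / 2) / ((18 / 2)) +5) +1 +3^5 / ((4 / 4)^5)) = -11023 / 9828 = -1.12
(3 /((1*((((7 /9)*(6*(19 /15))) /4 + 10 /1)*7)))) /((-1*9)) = -30 /7231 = -0.00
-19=-19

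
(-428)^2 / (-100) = -45796 / 25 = -1831.84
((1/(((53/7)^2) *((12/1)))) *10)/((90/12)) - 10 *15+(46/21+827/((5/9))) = 1186380056/884835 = 1340.79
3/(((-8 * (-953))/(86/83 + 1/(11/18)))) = 915/870089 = 0.00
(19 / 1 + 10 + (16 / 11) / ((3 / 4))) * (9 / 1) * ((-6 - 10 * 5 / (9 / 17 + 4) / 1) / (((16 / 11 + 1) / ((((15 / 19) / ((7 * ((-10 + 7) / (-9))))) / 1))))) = -6697760 / 10241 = -654.01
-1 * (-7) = 7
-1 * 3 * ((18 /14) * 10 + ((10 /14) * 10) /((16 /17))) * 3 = -10305 /56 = -184.02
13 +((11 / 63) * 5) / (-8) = 6497 / 504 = 12.89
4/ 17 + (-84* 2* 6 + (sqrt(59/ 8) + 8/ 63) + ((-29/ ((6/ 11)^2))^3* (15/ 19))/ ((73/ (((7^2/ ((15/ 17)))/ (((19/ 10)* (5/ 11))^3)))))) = -5707246977489008593/ 6602398609464 + sqrt(118)/ 4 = -864417.52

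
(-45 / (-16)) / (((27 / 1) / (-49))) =-245 / 48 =-5.10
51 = 51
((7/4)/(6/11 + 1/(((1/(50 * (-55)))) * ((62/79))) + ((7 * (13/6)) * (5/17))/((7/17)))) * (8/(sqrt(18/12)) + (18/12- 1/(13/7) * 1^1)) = -9548 * sqrt(6)/7145969- 179025/371590388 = -0.00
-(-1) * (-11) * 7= -77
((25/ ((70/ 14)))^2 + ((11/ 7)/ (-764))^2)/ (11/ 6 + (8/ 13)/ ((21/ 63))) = 27886081119/ 4104258424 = 6.79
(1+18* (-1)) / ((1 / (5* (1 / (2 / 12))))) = -510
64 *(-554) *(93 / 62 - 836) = 29588032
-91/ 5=-18.20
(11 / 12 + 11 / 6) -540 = -2149 / 4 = -537.25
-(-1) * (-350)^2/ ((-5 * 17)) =-24500/ 17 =-1441.18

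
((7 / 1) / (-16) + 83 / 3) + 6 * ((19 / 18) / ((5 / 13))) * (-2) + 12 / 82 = -54689 / 9840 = -5.56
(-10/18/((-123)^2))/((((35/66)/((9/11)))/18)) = -12/11767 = -0.00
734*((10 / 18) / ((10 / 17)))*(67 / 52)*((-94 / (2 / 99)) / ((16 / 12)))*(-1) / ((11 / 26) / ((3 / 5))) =176819499 / 40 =4420487.48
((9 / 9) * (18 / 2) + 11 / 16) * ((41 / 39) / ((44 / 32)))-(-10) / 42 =15305 / 2002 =7.64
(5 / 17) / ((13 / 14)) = 70 / 221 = 0.32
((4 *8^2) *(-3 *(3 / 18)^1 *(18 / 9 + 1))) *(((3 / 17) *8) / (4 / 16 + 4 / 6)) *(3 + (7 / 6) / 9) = -346112 / 187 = -1850.87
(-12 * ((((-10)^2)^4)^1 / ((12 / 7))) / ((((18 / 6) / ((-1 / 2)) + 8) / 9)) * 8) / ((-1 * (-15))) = -1680000000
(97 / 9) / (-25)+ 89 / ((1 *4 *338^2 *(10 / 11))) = -88609289 / 205639200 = -0.43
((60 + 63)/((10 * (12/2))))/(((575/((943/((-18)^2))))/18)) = 1681/9000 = 0.19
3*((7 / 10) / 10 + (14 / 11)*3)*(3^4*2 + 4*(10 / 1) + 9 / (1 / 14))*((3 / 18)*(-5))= -175357 / 55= -3188.31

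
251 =251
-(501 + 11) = -512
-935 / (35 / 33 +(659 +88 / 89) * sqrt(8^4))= -2746095 / 124059883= -0.02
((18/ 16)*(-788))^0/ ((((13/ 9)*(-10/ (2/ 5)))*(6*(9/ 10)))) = -1/ 195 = -0.01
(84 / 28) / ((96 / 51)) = 51 / 32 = 1.59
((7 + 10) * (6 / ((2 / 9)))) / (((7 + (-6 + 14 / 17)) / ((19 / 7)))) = 148257 / 217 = 683.21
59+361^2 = 130380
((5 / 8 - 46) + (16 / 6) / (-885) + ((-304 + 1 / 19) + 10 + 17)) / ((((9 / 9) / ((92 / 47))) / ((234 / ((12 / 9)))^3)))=-14375047712497407 / 4214960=-3410482593.55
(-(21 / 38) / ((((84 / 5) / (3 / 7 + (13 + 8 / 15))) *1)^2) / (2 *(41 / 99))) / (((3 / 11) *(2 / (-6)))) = 65011969 / 12825456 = 5.07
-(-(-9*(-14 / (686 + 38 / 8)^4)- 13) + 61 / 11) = -1321025489893292 / 71231766614019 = -18.55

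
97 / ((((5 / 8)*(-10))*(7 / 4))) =-1552 / 175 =-8.87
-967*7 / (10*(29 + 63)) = -6769 / 920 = -7.36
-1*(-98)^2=-9604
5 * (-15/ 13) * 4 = -300/ 13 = -23.08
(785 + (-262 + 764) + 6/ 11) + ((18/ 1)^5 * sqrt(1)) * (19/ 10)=197530671/ 55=3591466.75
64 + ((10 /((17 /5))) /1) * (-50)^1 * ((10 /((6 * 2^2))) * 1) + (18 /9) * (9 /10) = 1154 /255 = 4.53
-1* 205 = -205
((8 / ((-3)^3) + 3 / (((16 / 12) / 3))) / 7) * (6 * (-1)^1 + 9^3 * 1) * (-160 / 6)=-3359540 / 189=-17775.34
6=6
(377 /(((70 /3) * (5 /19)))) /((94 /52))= 279357 /8225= 33.96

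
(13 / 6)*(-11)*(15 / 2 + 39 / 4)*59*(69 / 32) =-13389519 / 256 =-52302.81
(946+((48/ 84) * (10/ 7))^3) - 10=110183464/ 117649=936.54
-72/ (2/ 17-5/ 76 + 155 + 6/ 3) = -31008/ 67637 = -0.46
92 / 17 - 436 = -7320 / 17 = -430.59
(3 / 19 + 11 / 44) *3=93 / 76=1.22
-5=-5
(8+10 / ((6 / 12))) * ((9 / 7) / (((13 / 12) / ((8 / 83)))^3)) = 31850496 / 1256216039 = 0.03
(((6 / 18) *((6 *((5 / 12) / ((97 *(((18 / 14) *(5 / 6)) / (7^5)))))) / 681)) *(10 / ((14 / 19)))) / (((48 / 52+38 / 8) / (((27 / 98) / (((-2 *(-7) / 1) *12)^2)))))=1729 / 374146848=0.00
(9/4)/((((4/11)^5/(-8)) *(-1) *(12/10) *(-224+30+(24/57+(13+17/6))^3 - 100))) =447382767645/758643653248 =0.59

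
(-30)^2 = 900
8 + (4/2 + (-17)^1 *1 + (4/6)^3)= -6.70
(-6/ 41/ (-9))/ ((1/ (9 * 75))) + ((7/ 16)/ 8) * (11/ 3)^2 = 553127/ 47232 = 11.71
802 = 802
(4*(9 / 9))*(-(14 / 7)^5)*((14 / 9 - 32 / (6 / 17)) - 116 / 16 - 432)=608672 / 9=67630.22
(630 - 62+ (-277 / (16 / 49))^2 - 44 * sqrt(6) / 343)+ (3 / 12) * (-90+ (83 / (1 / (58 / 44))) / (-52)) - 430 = 26348574015 / 36608 - 44 * sqrt(6) / 343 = 719748.76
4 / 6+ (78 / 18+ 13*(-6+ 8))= 31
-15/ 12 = -5/ 4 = -1.25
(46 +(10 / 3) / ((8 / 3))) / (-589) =-0.08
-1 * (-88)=88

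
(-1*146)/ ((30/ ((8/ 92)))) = -146/ 345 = -0.42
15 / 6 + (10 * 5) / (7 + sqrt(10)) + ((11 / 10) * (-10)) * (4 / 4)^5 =37 / 78 - 50 * sqrt(10) / 39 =-3.58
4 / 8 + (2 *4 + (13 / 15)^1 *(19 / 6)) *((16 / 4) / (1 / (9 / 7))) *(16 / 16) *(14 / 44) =18.08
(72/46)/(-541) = -36/12443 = -0.00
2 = 2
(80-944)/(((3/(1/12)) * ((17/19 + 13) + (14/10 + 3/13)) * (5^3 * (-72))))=247/1438050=0.00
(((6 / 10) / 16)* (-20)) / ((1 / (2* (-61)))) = 183 / 2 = 91.50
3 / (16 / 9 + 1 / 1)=27 / 25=1.08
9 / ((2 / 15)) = 135 / 2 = 67.50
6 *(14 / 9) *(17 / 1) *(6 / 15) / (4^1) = 15.87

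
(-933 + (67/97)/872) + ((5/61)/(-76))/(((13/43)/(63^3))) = -2325850681265/1274427128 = -1825.02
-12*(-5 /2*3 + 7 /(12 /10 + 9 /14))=1910 /43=44.42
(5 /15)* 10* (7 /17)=70 /51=1.37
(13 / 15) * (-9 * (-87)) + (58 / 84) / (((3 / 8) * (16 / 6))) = 142651 / 210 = 679.29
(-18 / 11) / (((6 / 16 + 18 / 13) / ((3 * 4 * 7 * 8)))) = -419328 / 671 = -624.93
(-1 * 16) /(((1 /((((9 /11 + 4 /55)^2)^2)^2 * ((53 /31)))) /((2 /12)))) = -1.81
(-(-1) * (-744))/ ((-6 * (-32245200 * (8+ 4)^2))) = -31/ 1160827200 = -0.00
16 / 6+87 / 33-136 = -4313 / 33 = -130.70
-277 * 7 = -1939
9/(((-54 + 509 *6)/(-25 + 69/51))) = -603/8500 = -0.07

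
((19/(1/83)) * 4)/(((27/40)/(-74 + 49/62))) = -684157.99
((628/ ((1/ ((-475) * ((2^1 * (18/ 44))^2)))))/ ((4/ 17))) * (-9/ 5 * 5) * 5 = 4621039875/ 121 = 38190412.19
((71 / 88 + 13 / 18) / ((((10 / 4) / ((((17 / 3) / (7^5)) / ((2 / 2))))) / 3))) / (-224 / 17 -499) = -49997 / 41392903860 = -0.00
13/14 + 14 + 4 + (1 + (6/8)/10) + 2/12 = 16943/840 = 20.17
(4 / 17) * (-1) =-4 / 17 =-0.24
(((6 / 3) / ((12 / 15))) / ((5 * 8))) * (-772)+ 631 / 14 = -89 / 28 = -3.18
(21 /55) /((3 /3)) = 21 /55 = 0.38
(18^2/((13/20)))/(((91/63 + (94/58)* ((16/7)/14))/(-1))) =-291.66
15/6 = 5/2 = 2.50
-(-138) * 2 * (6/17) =1656/17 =97.41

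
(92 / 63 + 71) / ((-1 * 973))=-4565 / 61299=-0.07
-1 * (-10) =10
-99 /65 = -1.52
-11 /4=-2.75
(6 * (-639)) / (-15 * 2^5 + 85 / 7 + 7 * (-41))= 13419 / 2642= 5.08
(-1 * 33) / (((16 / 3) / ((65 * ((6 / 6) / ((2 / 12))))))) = -19305 / 8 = -2413.12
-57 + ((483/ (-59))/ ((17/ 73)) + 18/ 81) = -829864/ 9027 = -91.93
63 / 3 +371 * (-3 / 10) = -903 / 10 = -90.30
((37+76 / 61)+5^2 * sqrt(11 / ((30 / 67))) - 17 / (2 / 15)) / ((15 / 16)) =-87112 / 915+8 * sqrt(22110) / 9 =36.97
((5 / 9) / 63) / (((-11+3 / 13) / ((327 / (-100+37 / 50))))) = 35425 / 13132098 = 0.00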